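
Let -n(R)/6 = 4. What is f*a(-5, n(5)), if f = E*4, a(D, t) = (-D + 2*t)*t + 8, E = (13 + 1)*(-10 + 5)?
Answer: -291200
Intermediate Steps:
E = -70 (E = 14*(-5) = -70)
n(R) = -24 (n(R) = -6*4 = -24)
a(D, t) = 8 + t*(-D + 2*t) (a(D, t) = t*(-D + 2*t) + 8 = 8 + t*(-D + 2*t))
f = -280 (f = -70*4 = -280)
f*a(-5, n(5)) = -280*(8 + 2*(-24)**2 - 1*(-5)*(-24)) = -280*(8 + 2*576 - 120) = -280*(8 + 1152 - 120) = -280*1040 = -291200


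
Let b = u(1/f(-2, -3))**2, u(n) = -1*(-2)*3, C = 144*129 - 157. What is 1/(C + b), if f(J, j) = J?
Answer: 1/18455 ≈ 5.4186e-5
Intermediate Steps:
C = 18419 (C = 18576 - 157 = 18419)
u(n) = 6 (u(n) = 2*3 = 6)
b = 36 (b = 6**2 = 36)
1/(C + b) = 1/(18419 + 36) = 1/18455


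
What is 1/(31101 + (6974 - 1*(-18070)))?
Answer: 1/56145 ≈ 1.7811e-5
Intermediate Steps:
1/(31101 + (6974 - 1*(-18070))) = 1/(31101 + (6974 + 18070)) = 1/(31101 + 25044) = 1/56145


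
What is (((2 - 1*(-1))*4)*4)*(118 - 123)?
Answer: -240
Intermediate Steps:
(((2 - 1*(-1))*4)*4)*(118 - 123) = (((2 + 1)*4)*4)*(-5) = ((3*4)*4)*(-5) = (12*4)*(-5) = 48*(-5) = -240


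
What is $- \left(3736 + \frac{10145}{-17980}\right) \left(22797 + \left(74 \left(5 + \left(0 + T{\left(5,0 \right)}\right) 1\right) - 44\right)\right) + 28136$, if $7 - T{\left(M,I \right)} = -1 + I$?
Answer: $- \frac{10272695879}{116} \approx -8.8558 \cdot 10^{7}$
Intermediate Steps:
$T{\left(M,I \right)} = 8 - I$ ($T{\left(M,I \right)} = 7 - \left(-1 + I\right) = 8 - I$)
$- \left(3736 + \frac{10145}{-17980}\right) \left(22797 + \left(74 \left(5 + \left(0 + T{\left(5,0 \right)}\right) 1\right) - 44\right)\right) + 28136 = - \left(3736 + \frac{10145}{-17980}\right) \left(22797 - \left(44 - 74 \left(5 + \left(0 + \left(8 - 0\right)\right) 1\right)\right)\right) + 28136 = - \left(3736 + 10145 \left(- \frac{1}{17980}\right)\right) \left(22797 - \left(44 - 74 \left(5 + \left(0 + \left(8 + 0\right)\right) 1\right)\right)\right) + 28136 = - \left(3736 - \frac{2029}{3596}\right) \left(22797 - \left(44 - 74 \left(5 + \left(0 + 8\right) 1\right)\right)\right) + 28136 = - \frac{13432627 \left(22797 - \left(44 - 74 \left(5 + 8 \cdot 1\right)\right)\right)}{3596} + 28136 = - \frac{13432627 \left(22797 - \left(44 - 74 \left(5 + 8\right)\right)\right)}{3596} + 28136 = - \frac{13432627 \left(22797 + \left(74 \cdot 13 - 44\right)\right)}{3596} + 28136 = - \frac{13432627 \left(22797 + \left(962 - 44\right)\right)}{3596} + 28136 = - \frac{13432627 \left(22797 + 918\right)}{3596} + 28136 = - \frac{13432627 \cdot 23715}{3596} + 28136 = \left(-1\right) \frac{10275959655}{116} + 28136 = - \frac{10275959655}{116} + 28136 = - \frac{10272695879}{116}$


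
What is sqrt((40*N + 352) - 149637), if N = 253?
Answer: I*sqrt(139165) ≈ 373.05*I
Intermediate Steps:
sqrt((40*N + 352) - 149637) = sqrt((40*253 + 352) - 149637) = sqrt((10120 + 352) - 149637) = sqrt(10472 - 149637) = sqrt(-139165) = I*sqrt(139165)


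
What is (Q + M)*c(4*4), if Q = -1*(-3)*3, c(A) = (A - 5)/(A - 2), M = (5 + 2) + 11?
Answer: 297/14 ≈ 21.214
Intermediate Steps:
M = 18 (M = 7 + 11 = 18)
c(A) = (-5 + A)/(-2 + A)
Q = 9 (Q = 3*3 = 9)
(Q + M)*c(4*4) = (9 + 18)*((-5 + 4*4)/(-2 + 4*4)) = 27*((-5 + 16)/(-2 + 16)) = 27*(11/14) = 297/14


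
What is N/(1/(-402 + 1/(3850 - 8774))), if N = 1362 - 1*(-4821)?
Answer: -12238933167/4924 ≈ -2.4856e+6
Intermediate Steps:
N = 6183 (N = 1362 + 4821 = 6183)
N/(1/(-402 + 1/(3850 - 8774))) = 6183/(1/(-402 + 1/(3850 - 8774))) = 6183/(1/(-402 + 1/(-4924))) = 6183/(1/(-402 - 1/4924)) = 6183/(1/(-1979449/4924)) = 6183/(-4924/1979449) = 6183*(-1979449/4924) = -12238933167/4924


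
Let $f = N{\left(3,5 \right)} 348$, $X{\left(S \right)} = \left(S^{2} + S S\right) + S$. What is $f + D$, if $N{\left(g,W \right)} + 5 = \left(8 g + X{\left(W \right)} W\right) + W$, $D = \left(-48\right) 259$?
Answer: $91620$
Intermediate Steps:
$X{\left(S \right)} = S + 2 S^{2}$ ($X{\left(S \right)} = \left(S^{2} + S^{2}\right) + S = 2 S^{2} + S = S + 2 S^{2}$)
$D = -12432$
$N{\left(g,W \right)} = -5 + W + 8 g + W^{2} \left(1 + 2 W\right)$ ($N{\left(g,W \right)} = -5 + \left(\left(8 g + W \left(1 + 2 W\right) W\right) + W\right) = -5 + \left(\left(8 g + W^{2} \left(1 + 2 W\right)\right) + W\right) = -5 + \left(W + 8 g + W^{2} \left(1 + 2 W\right)\right) = -5 + W + 8 g + W^{2} \left(1 + 2 W\right)$)
$f = 104052$ ($f = \left(-5 + 5 + 8 \cdot 3 + 5^{2} \left(1 + 2 \cdot 5\right)\right) 348 = \left(-5 + 5 + 24 + 25 \left(1 + 10\right)\right) 348 = \left(-5 + 5 + 24 + 25 \cdot 11\right) 348 = \left(-5 + 5 + 24 + 275\right) 348 = 299 \cdot 348 = 104052$)
$f + D = 104052 - 12432 = 91620$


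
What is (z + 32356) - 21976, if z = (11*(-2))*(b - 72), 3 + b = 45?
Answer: 11040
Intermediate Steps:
b = 42 (b = -3 + 45 = 42)
z = 660 (z = (11*(-2))*(42 - 72) = -22*(-30) = 660)
(z + 32356) - 21976 = (660 + 32356) - 21976 = 33016 - 21976 = 11040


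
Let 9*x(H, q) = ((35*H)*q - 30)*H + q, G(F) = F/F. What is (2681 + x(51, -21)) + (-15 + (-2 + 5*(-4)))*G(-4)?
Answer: -629830/3 ≈ -2.0994e+5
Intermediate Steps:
G(F) = 1
x(H, q) = q/9 + H*(-30 + 35*H*q)/9 (x(H, q) = (((35*H)*q - 30)*H + q)/9 = ((35*H*q - 30)*H + q)/9 = ((-30 + 35*H*q)*H + q)/9 = (H*(-30 + 35*H*q) + q)/9 = (q + H*(-30 + 35*H*q))/9 = q/9 + H*(-30 + 35*H*q)/9)
(2681 + x(51, -21)) + (-15 + (-2 + 5*(-4)))*G(-4) = (2681 + (-10/3*51 + (⅑)*(-21) + (35/9)*(-21)*51²)) + (-15 + (-2 + 5*(-4)))*1 = (2681 + (-170 - 7/3 + (35/9)*(-21)*2601)) + (-15 + (-2 - 20))*1 = (2681 + (-170 - 7/3 - 212415)) + (-15 - 22)*1 = (2681 - 637762/3) - 37*1 = -629719/3 - 37 = -629830/3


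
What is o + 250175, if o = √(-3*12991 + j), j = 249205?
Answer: 250175 + 2*√52558 ≈ 2.5063e+5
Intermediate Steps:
o = 2*√52558 (o = √(-3*12991 + 249205) = √(-38973 + 249205) = √210232 = 2*√52558 ≈ 458.51)
o + 250175 = 2*√52558 + 250175 = 250175 + 2*√52558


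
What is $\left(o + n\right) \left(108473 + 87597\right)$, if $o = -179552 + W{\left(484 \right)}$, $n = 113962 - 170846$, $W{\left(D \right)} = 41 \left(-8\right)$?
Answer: $-46422317480$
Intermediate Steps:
$W{\left(D \right)} = -328$
$n = -56884$ ($n = 113962 - 170846 = -56884$)
$o = -179880$ ($o = -179552 - 328 = -179880$)
$\left(o + n\right) \left(108473 + 87597\right) = \left(-179880 - 56884\right) \left(108473 + 87597\right) = \left(-236764\right) 196070 = -46422317480$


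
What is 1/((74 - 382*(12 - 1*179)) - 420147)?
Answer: -1/356279 ≈ -2.8068e-6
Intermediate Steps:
1/((74 - 382*(12 - 1*179)) - 420147) = 1/((74 - 382*(12 - 179)) - 420147) = 1/((74 - 382*(-167)) - 420147) = 1/((74 + 63794) - 420147) = 1/(63868 - 420147) = 1/(-356279) = -1/356279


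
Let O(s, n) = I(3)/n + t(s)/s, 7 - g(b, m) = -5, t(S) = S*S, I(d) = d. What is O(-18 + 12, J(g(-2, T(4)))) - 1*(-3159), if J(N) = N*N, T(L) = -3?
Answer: 151345/48 ≈ 3153.0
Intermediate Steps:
t(S) = S²
g(b, m) = 12 (g(b, m) = 7 - 1*(-5) = 7 + 5 = 12)
J(N) = N²
O(s, n) = s + 3/n (O(s, n) = 3/n + s²/s = 3/n + s = s + 3/n)
O(-18 + 12, J(g(-2, T(4)))) - 1*(-3159) = ((-18 + 12) + 3/(12²)) - 1*(-3159) = (-6 + 3/144) + 3159 = (-6 + 3*(1/144)) + 3159 = (-6 + 1/48) + 3159 = -287/48 + 3159 = 151345/48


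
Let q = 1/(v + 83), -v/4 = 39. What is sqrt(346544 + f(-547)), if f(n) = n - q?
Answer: 11*sqrt(15238166)/73 ≈ 588.21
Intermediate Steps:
v = -156 (v = -4*39 = -156)
q = -1/73 (q = 1/(-156 + 83) = 1/(-73) = -1/73 ≈ -0.013699)
f(n) = 1/73 + n (f(n) = n - 1*(-1/73) = n + 1/73 = 1/73 + n)
sqrt(346544 + f(-547)) = sqrt(346544 + (1/73 - 547)) = sqrt(346544 - 39930/73) = sqrt(25257782/73) = 11*sqrt(15238166)/73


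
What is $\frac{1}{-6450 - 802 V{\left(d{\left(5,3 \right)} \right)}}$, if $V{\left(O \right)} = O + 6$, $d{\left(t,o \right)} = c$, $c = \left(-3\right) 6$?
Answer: $\frac{1}{3174} \approx 0.00031506$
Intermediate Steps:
$c = -18$
$d{\left(t,o \right)} = -18$
$V{\left(O \right)} = 6 + O$
$\frac{1}{-6450 - 802 V{\left(d{\left(5,3 \right)} \right)}} = \frac{1}{-6450 - 802 \left(6 - 18\right)} = \frac{1}{-6450 - -9624} = \frac{1}{-6450 + 9624} = \frac{1}{3174}$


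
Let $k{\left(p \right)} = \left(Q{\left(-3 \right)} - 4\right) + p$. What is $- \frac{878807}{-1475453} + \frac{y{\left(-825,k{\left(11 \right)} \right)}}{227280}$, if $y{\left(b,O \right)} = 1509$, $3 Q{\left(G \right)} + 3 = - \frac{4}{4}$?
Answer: $\frac{67320571179}{111780319280} \approx 0.60226$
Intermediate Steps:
$Q{\left(G \right)} = - \frac{4}{3}$ ($Q{\left(G \right)} = -1 + \frac{\left(-4\right) \frac{1}{4}}{3} = -1 + \frac{1}{3} \left(-1\right) = -1 - \frac{1}{3} = - \frac{4}{3}$)
$k{\left(p \right)} = - \frac{16}{3} + p$ ($k{\left(p \right)} = \left(- \frac{4}{3} - 4\right) + p = - \frac{16}{3} + p$)
$- \frac{878807}{-1475453} + \frac{y{\left(-825,k{\left(11 \right)} \right)}}{227280} = - \frac{878807}{-1475453} + \frac{1509}{227280} = \left(-878807\right) \left(- \frac{1}{1475453}\right) + 1509 \cdot \frac{1}{227280} = \frac{878807}{1475453} + \frac{503}{75760} = \frac{67320571179}{111780319280}$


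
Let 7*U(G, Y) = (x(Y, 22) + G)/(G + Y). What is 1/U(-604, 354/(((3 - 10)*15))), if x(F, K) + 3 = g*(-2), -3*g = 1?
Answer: 63774/9095 ≈ 7.0120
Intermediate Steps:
g = -1/3 (g = -1/3*1 = -1/3 ≈ -0.33333)
x(F, K) = -7/3 (x(F, K) = -3 - 1/3*(-2) = -3 + 2/3 = -7/3)
U(G, Y) = (-7/3 + G)/(7*(G + Y)) (U(G, Y) = ((-7/3 + G)/(G + Y))/7 = (-7/3 + G)/(7*(G + Y)))
1/U(-604, 354/(((3 - 10)*15))) = 1/((-1/3 + (1/7)*(-604))/(-604 + 354/(((3 - 10)*15)))) = 1/((-1/3 - 604/7)/(-604 + 354/((-7*15)))) = 1/(-1819/21/(-604 + 354/(-105))) = 1/(-1819/21/(-604 + 354*(-1/105))) = 1/(-1819/21/(-604 - 118/35)) = 1/(-1819/21/(-21258/35)) = 1/(-35/21258*(-1819/21)) = 1/(9095/63774) = 63774/9095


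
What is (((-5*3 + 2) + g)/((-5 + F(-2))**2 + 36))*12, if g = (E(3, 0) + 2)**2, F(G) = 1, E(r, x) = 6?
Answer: 153/13 ≈ 11.769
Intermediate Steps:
g = 64 (g = (6 + 2)**2 = 8**2 = 64)
(((-5*3 + 2) + g)/((-5 + F(-2))**2 + 36))*12 = (((-5*3 + 2) + 64)/((-5 + 1)**2 + 36))*12 = (((-15 + 2) + 64)/((-4)**2 + 36))*12 = ((-13 + 64)/(16 + 36))*12 = (51/52)*12 = 153/13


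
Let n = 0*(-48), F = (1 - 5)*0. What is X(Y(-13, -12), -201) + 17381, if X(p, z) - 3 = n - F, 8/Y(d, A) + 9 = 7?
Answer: 17384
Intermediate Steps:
Y(d, A) = -4 (Y(d, A) = 8/(-9 + 7) = 8/(-2) = 8*(-½) = -4)
F = 0 (F = -4*0 = 0)
n = 0
X(p, z) = 3 (X(p, z) = 3 + (0 - 1*0) = 3 + (0 + 0) = 3 + 0 = 3)
X(Y(-13, -12), -201) + 17381 = 3 + 17381 = 17384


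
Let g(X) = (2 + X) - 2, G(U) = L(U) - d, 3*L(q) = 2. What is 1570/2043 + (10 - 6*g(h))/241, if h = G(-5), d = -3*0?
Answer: 390628/492363 ≈ 0.79337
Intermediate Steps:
L(q) = ⅔ (L(q) = (⅓)*2 = ⅔)
d = 0
G(U) = ⅔ (G(U) = ⅔ - 1*0 = ⅔ + 0 = ⅔)
h = ⅔ ≈ 0.66667
g(X) = X
1570/2043 + (10 - 6*g(h))/241 = 1570/2043 + (10 - 6*⅔)/241 = 1570*(1/2043) + (10 - 4)*(1/241) = 1570/2043 + 6*(1/241) = 1570/2043 + 6/241 = 390628/492363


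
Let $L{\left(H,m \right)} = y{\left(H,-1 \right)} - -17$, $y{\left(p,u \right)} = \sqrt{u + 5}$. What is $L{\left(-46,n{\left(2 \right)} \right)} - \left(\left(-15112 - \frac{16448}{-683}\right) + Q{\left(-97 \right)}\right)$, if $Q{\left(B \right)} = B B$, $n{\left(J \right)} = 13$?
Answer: $\frac{3891678}{683} \approx 5697.9$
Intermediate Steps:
$Q{\left(B \right)} = B^{2}$
$y{\left(p,u \right)} = \sqrt{5 + u}$
$L{\left(H,m \right)} = 19$ ($L{\left(H,m \right)} = \sqrt{5 - 1} - -17 = \sqrt{4} + 17 = 2 + 17 = 19$)
$L{\left(-46,n{\left(2 \right)} \right)} - \left(\left(-15112 - \frac{16448}{-683}\right) + Q{\left(-97 \right)}\right) = 19 - \left(\left(-15112 - \frac{16448}{-683}\right) + \left(-97\right)^{2}\right) = 19 - \left(\left(-15112 - - \frac{16448}{683}\right) + 9409\right) = 19 - \left(\left(-15112 + \frac{16448}{683}\right) + 9409\right) = 19 - \left(- \frac{10305048}{683} + 9409\right) = 19 - - \frac{3878701}{683} = 19 + \frac{3878701}{683} = \frac{3891678}{683}$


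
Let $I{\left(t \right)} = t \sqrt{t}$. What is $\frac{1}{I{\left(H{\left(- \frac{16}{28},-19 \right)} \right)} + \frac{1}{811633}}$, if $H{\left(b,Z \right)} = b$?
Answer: $\frac{278390119}{42159880108439} + \frac{36889895094584 i \sqrt{7}}{42159880108439} \approx 6.6032 \cdot 10^{-6} + 2.315 i$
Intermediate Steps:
$I{\left(t \right)} = t^{\frac{3}{2}}$
$\frac{1}{I{\left(H{\left(- \frac{16}{28},-19 \right)} \right)} + \frac{1}{811633}} = \frac{1}{\left(- \frac{16}{28}\right)^{\frac{3}{2}} + \frac{1}{811633}} = \frac{1}{\left(\left(-16\right) \frac{1}{28}\right)^{\frac{3}{2}} + \frac{1}{811633}} = \frac{1}{\left(- \frac{4}{7}\right)^{\frac{3}{2}} + \frac{1}{811633}} = \frac{1}{- \frac{8 i \sqrt{7}}{49} + \frac{1}{811633}} = \frac{1}{\frac{1}{811633} - \frac{8 i \sqrt{7}}{49}}$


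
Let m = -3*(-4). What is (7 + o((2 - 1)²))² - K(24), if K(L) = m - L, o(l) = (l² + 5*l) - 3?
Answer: 112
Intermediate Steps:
m = 12
o(l) = -3 + l² + 5*l
K(L) = 12 - L
(7 + o((2 - 1)²))² - K(24) = (7 + (-3 + ((2 - 1)²)² + 5*(2 - 1)²))² - (12 - 1*24) = (7 + (-3 + (1²)² + 5*1²))² - (12 - 24) = (7 + (-3 + 1² + 5*1))² - 1*(-12) = (7 + (-3 + 1 + 5))² + 12 = (7 + 3)² + 12 = 10² + 12 = 100 + 12 = 112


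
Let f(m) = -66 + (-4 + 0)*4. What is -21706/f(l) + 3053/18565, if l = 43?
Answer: 201611118/761165 ≈ 264.87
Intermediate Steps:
f(m) = -82 (f(m) = -66 - 4*4 = -66 - 16 = -82)
-21706/f(l) + 3053/18565 = -21706/(-82) + 3053/18565 = -21706*(-1/82) + 3053*(1/18565) = 10853/41 + 3053/18565 = 201611118/761165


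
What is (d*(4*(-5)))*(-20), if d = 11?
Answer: 4400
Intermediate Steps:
(d*(4*(-5)))*(-20) = (11*(4*(-5)))*(-20) = (11*(-20))*(-20) = -220*(-20) = 4400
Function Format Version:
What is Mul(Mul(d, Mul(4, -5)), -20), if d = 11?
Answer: 4400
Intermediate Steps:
Mul(Mul(d, Mul(4, -5)), -20) = Mul(Mul(11, Mul(4, -5)), -20) = Mul(Mul(11, -20), -20) = Mul(-220, -20) = 4400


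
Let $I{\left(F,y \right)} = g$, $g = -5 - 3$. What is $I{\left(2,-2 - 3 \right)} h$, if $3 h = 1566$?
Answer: $-4176$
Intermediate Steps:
$h = 522$ ($h = \frac{1}{3} \cdot 1566 = 522$)
$g = -8$ ($g = -5 - 3 = -8$)
$I{\left(F,y \right)} = -8$
$I{\left(2,-2 - 3 \right)} h = \left(-8\right) 522 = -4176$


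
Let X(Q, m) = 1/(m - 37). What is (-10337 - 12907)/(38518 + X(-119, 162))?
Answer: -968500/1604917 ≈ -0.60346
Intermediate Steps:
X(Q, m) = 1/(-37 + m)
(-10337 - 12907)/(38518 + X(-119, 162)) = (-10337 - 12907)/(38518 + 1/(-37 + 162)) = -23244/(38518 + 1/125) = -23244/4814751/125 = -23244*125/4814751 = -968500/1604917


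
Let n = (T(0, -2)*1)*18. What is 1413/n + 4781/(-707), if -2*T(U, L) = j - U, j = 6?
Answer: -19955/606 ≈ -32.929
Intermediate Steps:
T(U, L) = -3 + U/2 (T(U, L) = -(6 - U)/2 = -3 + U/2)
n = -54 (n = ((-3 + (½)*0)*1)*18 = ((-3 + 0)*1)*18 = -3*1*18 = -3*18 = -54)
1413/n + 4781/(-707) = 1413/(-54) + 4781/(-707) = 1413*(-1/54) + 4781*(-1/707) = -157/6 - 683/101 = -19955/606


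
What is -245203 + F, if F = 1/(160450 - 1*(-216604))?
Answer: -92454771961/377054 ≈ -2.4520e+5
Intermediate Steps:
F = 1/377054 (F = 1/(160450 + 216604) = 1/377054 ≈ 2.6521e-6)
-245203 + F = -245203 + 1/377054 = -92454771961/377054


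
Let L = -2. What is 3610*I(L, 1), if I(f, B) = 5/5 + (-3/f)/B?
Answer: 9025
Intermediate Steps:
I(f, B) = 1 - 3/(B*f) (I(f, B) = 5*(⅕) - 3/(B*f) = 1 - 3/(B*f))
3610*I(L, 1) = 3610*(1 - 3/(1*(-2))) = 3610*(1 - 3*1*(-½)) = 3610*(1 + 3/2) = 3610*(5/2) = 9025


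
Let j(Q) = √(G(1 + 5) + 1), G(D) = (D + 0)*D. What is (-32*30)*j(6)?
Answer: -960*√37 ≈ -5839.5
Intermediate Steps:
G(D) = D² (G(D) = D*D = D²)
j(Q) = √37 (j(Q) = √((1 + 5)² + 1) = √(6² + 1) = √(36 + 1) = √37)
(-32*30)*j(6) = (-32*30)*√37 = -960*√37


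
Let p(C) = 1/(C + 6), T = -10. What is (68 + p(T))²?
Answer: 73441/16 ≈ 4590.1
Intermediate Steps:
p(C) = 1/(6 + C)
(68 + p(T))² = (68 + 1/(6 - 10))² = (68 + 1/(-4))² = (68 - ¼)² = (271/4)² = 73441/16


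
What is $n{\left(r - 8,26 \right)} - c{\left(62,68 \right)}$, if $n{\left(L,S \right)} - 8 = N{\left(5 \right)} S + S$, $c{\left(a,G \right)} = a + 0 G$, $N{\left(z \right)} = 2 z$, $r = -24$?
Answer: $232$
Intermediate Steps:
$c{\left(a,G \right)} = a$ ($c{\left(a,G \right)} = a + 0 = a$)
$n{\left(L,S \right)} = 8 + 11 S$ ($n{\left(L,S \right)} = 8 + \left(2 \cdot 5 S + S\right) = 8 + \left(10 S + S\right) = 8 + 11 S$)
$n{\left(r - 8,26 \right)} - c{\left(62,68 \right)} = \left(8 + 11 \cdot 26\right) - 62 = \left(8 + 286\right) - 62 = 294 - 62 = 232$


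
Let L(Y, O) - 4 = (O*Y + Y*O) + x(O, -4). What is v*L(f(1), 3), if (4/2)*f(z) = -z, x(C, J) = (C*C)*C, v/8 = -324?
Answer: -72576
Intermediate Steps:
v = -2592 (v = 8*(-324) = -2592)
x(C, J) = C**3 (x(C, J) = C**2*C = C**3)
f(z) = -z/2 (f(z) = (-z)/2 = -z/2)
L(Y, O) = 4 + O**3 + 2*O*Y (L(Y, O) = 4 + ((O*Y + Y*O) + O**3) = 4 + ((O*Y + O*Y) + O**3) = 4 + (2*O*Y + O**3) = 4 + (O**3 + 2*O*Y) = 4 + O**3 + 2*O*Y)
v*L(f(1), 3) = -2592*(4 + 3**3 + 2*3*(-1/2*1)) = -2592*(4 + 27 + 2*3*(-1/2)) = -2592*(4 + 27 - 3) = -2592*28 = -72576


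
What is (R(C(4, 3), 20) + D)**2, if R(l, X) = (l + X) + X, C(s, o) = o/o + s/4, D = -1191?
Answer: 1320201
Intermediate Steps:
C(s, o) = 1 + s/4 (C(s, o) = 1 + s*(1/4) = 1 + s/4)
R(l, X) = l + 2*X (R(l, X) = (X + l) + X = l + 2*X)
(R(C(4, 3), 20) + D)**2 = (((1 + (1/4)*4) + 2*20) - 1191)**2 = (((1 + 1) + 40) - 1191)**2 = ((2 + 40) - 1191)**2 = (42 - 1191)**2 = (-1149)**2 = 1320201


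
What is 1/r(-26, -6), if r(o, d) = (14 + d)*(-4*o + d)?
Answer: 1/784 ≈ 0.0012755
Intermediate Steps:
r(o, d) = (14 + d)*(d - 4*o)
1/r(-26, -6) = 1/((-6)² - 56*(-26) + 14*(-6) - 4*(-6)*(-26)) = 1/(36 + 1456 - 84 - 624) = 1/784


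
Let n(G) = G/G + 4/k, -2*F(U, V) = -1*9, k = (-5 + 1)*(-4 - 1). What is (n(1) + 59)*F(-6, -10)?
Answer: 2709/10 ≈ 270.90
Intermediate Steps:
k = 20 (k = -4*(-5) = 20)
F(U, V) = 9/2 (F(U, V) = -(-1)*9/2 = -½*(-9) = 9/2)
n(G) = 6/5 (n(G) = G/G + 4/20 = 1 + 4*(1/20) = 1 + ⅕ = 6/5)
(n(1) + 59)*F(-6, -10) = (6/5 + 59)*(9/2) = (301/5)*(9/2) = 2709/10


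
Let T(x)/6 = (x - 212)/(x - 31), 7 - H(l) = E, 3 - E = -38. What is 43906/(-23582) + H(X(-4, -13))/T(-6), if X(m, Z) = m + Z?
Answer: -21773801/7711314 ≈ -2.8236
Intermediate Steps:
X(m, Z) = Z + m
E = 41 (E = 3 - 1*(-38) = 3 + 38 = 41)
H(l) = -34 (H(l) = 7 - 1*41 = 7 - 41 = -34)
T(x) = 6*(-212 + x)/(-31 + x) (T(x) = 6*((x - 212)/(x - 31)) = 6*((-212 + x)/(-31 + x)) = 6*(-212 + x)/(-31 + x))
43906/(-23582) + H(X(-4, -13))/T(-6) = 43906/(-23582) - 34*(-31 - 6)/(6*(-212 - 6)) = 43906*(-1/23582) - 34/(6*(-218)/(-37)) = -21953/11791 - 34/(6*(-1/37)*(-218)) = -21953/11791 - 34/1308/37 = -21953/11791 - 34*37/1308 = -21953/11791 - 629/654 = -21773801/7711314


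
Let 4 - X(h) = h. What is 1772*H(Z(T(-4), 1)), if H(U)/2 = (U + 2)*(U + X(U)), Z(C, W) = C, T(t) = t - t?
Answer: 28352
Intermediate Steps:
T(t) = 0
X(h) = 4 - h
H(U) = 16 + 8*U (H(U) = 2*((U + 2)*(U + (4 - U))) = 2*((2 + U)*4) = 2*(8 + 4*U) = 16 + 8*U)
1772*H(Z(T(-4), 1)) = 1772*(16 + 8*0) = 1772*(16 + 0) = 1772*16 = 28352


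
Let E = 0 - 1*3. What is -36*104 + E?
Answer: -3747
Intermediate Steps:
E = -3 (E = 0 - 3 = -3)
-36*104 + E = -36*104 - 3 = -3744 - 3 = -3747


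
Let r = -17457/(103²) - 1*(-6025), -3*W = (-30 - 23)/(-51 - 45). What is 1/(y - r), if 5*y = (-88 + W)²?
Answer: -4399764480/19658455501079 ≈ -0.00022381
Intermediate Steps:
W = -53/288 (W = -(-30 - 23)/(3*(-51 - 45)) = -(-53)/(3*(-96)) = -(-53)*(-1)/(3*96) = -⅓*53/96 = -53/288 ≈ -0.18403)
y = 645007609/414720 (y = (-88 - 53/288)²/5 = (-25397/288)²/5 = (⅕)*(645007609/82944) = 645007609/414720 ≈ 1555.3)
r = 63901768/10609 (r = -17457/10609 + 6025 = 63901768/10609 ≈ 6023.4)
1/(y - r) = 1/(645007609/414720 - 1*63901768/10609) = 1/(645007609/414720 - 63901768/10609) = 1/(-19658455501079/4399764480) = -4399764480/19658455501079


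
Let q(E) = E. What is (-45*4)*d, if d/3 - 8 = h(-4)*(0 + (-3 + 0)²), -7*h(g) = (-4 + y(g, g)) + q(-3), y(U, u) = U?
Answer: -83700/7 ≈ -11957.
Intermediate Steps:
h(g) = 1 - g/7 (h(g) = -((-4 + g) - 3)/7 = -(-7 + g)/7 = 1 - g/7)
d = 465/7 (d = 24 + 3*((1 - ⅐*(-4))*(0 + (-3 + 0)²)) = 24 + 3*((1 + 4/7)*(0 + (-3)²)) = 24 + 3*(11*(0 + 9)/7) = 24 + 3*((11/7)*9) = 24 + 3*(99/7) = 24 + 297/7 = 465/7 ≈ 66.429)
(-45*4)*d = -45*4*(465/7) = -180*465/7 = -83700/7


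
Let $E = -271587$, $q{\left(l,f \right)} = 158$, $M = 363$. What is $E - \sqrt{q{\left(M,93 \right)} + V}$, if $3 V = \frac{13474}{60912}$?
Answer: $-271587 - \frac{\sqrt{4072892442}}{5076} \approx -2.716 \cdot 10^{5}$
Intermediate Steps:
$V = \frac{6737}{91368}$ ($V = \frac{13474 \cdot \frac{1}{60912}}{3} = \frac{1}{3} \cdot \frac{6737}{30456} = \frac{6737}{91368} \approx 0.073735$)
$E - \sqrt{q{\left(M,93 \right)} + V} = -271587 - \sqrt{158 + \frac{6737}{91368}} = -271587 - \sqrt{\frac{14442881}{91368}} = -271587 - \frac{\sqrt{4072892442}}{5076}$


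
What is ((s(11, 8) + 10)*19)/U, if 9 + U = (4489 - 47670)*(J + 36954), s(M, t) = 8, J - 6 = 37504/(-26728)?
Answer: -1142622/5331932565701 ≈ -2.1430e-7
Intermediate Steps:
J = 15358/3341 (J = 6 + 37504/(-26728) = 6 + 37504*(-1/26728) = 6 - 4688/3341 = 15358/3341 ≈ 4.5968)
U = -5331932565701/3341 (U = -9 + (4489 - 47670)*(15358/3341 + 36954) = -9 - 43181*123478672/3341 = -9 - 5331932535632/3341 = -5331932565701/3341 ≈ -1.5959e+9)
((s(11, 8) + 10)*19)/U = ((8 + 10)*19)/(-5331932565701/3341) = (18*19)*(-3341/5331932565701) = 342*(-3341/5331932565701) = -1142622/5331932565701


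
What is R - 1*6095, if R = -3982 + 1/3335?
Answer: -33606794/3335 ≈ -10077.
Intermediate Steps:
R = -13279969/3335 (R = -3982 + 1/3335 = -13279969/3335 ≈ -3982.0)
R - 1*6095 = -13279969/3335 - 1*6095 = -13279969/3335 - 6095 = -33606794/3335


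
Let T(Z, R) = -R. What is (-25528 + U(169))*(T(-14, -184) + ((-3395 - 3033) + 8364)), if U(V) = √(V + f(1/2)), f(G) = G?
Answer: -54119360 + 1060*√678 ≈ -5.4092e+7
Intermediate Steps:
U(V) = √(½ + V) (U(V) = √(V + 1/2) = √(V + ½) = √(½ + V))
(-25528 + U(169))*(T(-14, -184) + ((-3395 - 3033) + 8364)) = (-25528 + √(2 + 4*169)/2)*(-1*(-184) + ((-3395 - 3033) + 8364)) = (-25528 + √(2 + 676)/2)*(184 + (-6428 + 8364)) = (-25528 + √678/2)*(184 + 1936) = (-25528 + √678/2)*2120 = -54119360 + 1060*√678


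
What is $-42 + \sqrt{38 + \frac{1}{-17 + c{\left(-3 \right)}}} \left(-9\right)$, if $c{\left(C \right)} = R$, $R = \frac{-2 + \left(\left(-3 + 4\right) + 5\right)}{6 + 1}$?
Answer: $-42 - \frac{9 \sqrt{501745}}{115} \approx -97.435$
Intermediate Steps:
$R = \frac{4}{7}$ ($R = \frac{-2 + \left(1 + 5\right)}{7} = \left(-2 + 6\right) \frac{1}{7} = 4 \cdot \frac{1}{7} = \frac{4}{7} \approx 0.57143$)
$c{\left(C \right)} = \frac{4}{7}$
$-42 + \sqrt{38 + \frac{1}{-17 + c{\left(-3 \right)}}} \left(-9\right) = -42 + \sqrt{38 + \frac{1}{-17 + \frac{4}{7}}} \left(-9\right) = -42 + \sqrt{38 + \frac{1}{- \frac{115}{7}}} \left(-9\right) = -42 + \sqrt{38 - \frac{7}{115}} \left(-9\right) = -42 + \sqrt{\frac{4363}{115}} \left(-9\right) = -42 + \frac{\sqrt{501745}}{115} \left(-9\right) = -42 - \frac{9 \sqrt{501745}}{115}$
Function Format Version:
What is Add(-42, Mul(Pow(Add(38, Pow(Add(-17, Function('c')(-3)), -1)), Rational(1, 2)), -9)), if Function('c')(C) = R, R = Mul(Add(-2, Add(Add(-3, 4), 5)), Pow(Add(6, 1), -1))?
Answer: Add(-42, Mul(Rational(-9, 115), Pow(501745, Rational(1, 2)))) ≈ -97.435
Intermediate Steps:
R = Rational(4, 7) (R = Mul(Add(-2, Add(1, 5)), Pow(7, -1)) = Mul(Add(-2, 6), Rational(1, 7)) = Mul(4, Rational(1, 7)) = Rational(4, 7) ≈ 0.57143)
Function('c')(C) = Rational(4, 7)
Add(-42, Mul(Pow(Add(38, Pow(Add(-17, Function('c')(-3)), -1)), Rational(1, 2)), -9)) = Add(-42, Mul(Pow(Add(38, Pow(Add(-17, Rational(4, 7)), -1)), Rational(1, 2)), -9)) = Add(-42, Mul(Pow(Add(38, Pow(Rational(-115, 7), -1)), Rational(1, 2)), -9)) = Add(-42, Mul(Pow(Add(38, Rational(-7, 115)), Rational(1, 2)), -9)) = Add(-42, Mul(Pow(Rational(4363, 115), Rational(1, 2)), -9)) = Add(-42, Mul(Mul(Rational(1, 115), Pow(501745, Rational(1, 2))), -9)) = Add(-42, Mul(Rational(-9, 115), Pow(501745, Rational(1, 2))))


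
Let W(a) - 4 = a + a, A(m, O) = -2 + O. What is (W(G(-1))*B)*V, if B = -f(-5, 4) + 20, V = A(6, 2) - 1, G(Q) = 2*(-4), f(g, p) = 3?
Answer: 204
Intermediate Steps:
G(Q) = -8
W(a) = 4 + 2*a (W(a) = 4 + (a + a) = 4 + 2*a)
V = -1 (V = (-2 + 2) - 1 = 0 - 1 = -1)
B = 17 (B = -1*3 + 20 = -3 + 20 = 17)
(W(G(-1))*B)*V = ((4 + 2*(-8))*17)*(-1) = ((4 - 16)*17)*(-1) = -12*17*(-1) = -204*(-1) = 204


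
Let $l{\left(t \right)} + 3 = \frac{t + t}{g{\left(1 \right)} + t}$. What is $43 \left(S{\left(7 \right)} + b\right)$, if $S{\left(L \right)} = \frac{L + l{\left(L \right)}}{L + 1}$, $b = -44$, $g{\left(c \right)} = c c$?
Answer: $- \frac{59555}{32} \approx -1861.1$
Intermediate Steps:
$g{\left(c \right)} = c^{2}$
$l{\left(t \right)} = -3 + \frac{2 t}{1 + t}$ ($l{\left(t \right)} = -3 + \frac{t + t}{1^{2} + t} = -3 + \frac{2 t}{1 + t}$)
$S{\left(L \right)} = \frac{L + \frac{-3 - L}{1 + L}}{1 + L}$ ($S{\left(L \right)} = \frac{L + \frac{-3 - L}{1 + L}}{L + 1} = \frac{L + \frac{-3 - L}{1 + L}}{1 + L}$)
$43 \left(S{\left(7 \right)} + b\right) = 43 \left(\frac{-3 - 7 + 7 \left(1 + 7\right)}{\left(1 + 7\right)^{2}} - 44\right) = 43 \left(\frac{-3 - 7 + 7 \cdot 8}{64} - 44\right) = 43 \left(\frac{-3 - 7 + 56}{64} - 44\right) = 43 \left(\frac{1}{64} \cdot 46 - 44\right) = 43 \left(\frac{23}{32} - 44\right) = 43 \left(- \frac{1385}{32}\right) = - \frac{59555}{32}$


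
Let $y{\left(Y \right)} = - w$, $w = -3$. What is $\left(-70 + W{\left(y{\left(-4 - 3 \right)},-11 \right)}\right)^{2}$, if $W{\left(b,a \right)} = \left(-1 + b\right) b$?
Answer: $4096$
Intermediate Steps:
$y{\left(Y \right)} = 3$ ($y{\left(Y \right)} = \left(-1\right) \left(-3\right) = 3$)
$W{\left(b,a \right)} = b \left(-1 + b\right)$
$\left(-70 + W{\left(y{\left(-4 - 3 \right)},-11 \right)}\right)^{2} = \left(-70 + 3 \left(-1 + 3\right)\right)^{2} = \left(-70 + 3 \cdot 2\right)^{2} = \left(-70 + 6\right)^{2} = \left(-64\right)^{2} = 4096$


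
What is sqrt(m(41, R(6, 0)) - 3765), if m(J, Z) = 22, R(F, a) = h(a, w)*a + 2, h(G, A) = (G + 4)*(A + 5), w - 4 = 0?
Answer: I*sqrt(3743) ≈ 61.18*I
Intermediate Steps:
w = 4 (w = 4 + 0 = 4)
h(G, A) = (4 + G)*(5 + A)
R(F, a) = 2 + a*(36 + 9*a) (R(F, a) = (20 + 4*4 + 5*a + 4*a)*a + 2 = (20 + 16 + 5*a + 4*a)*a + 2 = (36 + 9*a)*a + 2 = a*(36 + 9*a) + 2 = 2 + a*(36 + 9*a))
sqrt(m(41, R(6, 0)) - 3765) = sqrt(22 - 3765) = sqrt(-3743) = I*sqrt(3743)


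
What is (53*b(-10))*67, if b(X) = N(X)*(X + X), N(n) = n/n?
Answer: -71020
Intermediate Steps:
N(n) = 1
b(X) = 2*X (b(X) = 1*(X + X) = 1*(2*X) = 2*X)
(53*b(-10))*67 = (53*(2*(-10)))*67 = (53*(-20))*67 = -1060*67 = -71020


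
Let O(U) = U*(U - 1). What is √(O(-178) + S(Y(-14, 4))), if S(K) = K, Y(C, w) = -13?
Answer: √31849 ≈ 178.46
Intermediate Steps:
O(U) = U*(-1 + U)
√(O(-178) + S(Y(-14, 4))) = √(-178*(-1 - 178) - 13) = √(-178*(-179) - 13) = √(31862 - 13) = √31849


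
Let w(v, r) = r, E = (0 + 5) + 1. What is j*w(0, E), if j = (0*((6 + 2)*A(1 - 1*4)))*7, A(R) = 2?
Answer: 0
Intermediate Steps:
E = 6 (E = 5 + 1 = 6)
j = 0 (j = (0*((6 + 2)*2))*7 = (0*(8*2))*7 = (0*16)*7 = 0*7 = 0)
j*w(0, E) = 0*6 = 0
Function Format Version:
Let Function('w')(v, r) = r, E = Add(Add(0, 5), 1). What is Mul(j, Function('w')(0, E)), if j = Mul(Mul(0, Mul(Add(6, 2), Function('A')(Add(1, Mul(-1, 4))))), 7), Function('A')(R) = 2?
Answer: 0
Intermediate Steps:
E = 6 (E = Add(5, 1) = 6)
j = 0 (j = Mul(Mul(0, Mul(Add(6, 2), 2)), 7) = Mul(Mul(0, Mul(8, 2)), 7) = Mul(Mul(0, 16), 7) = Mul(0, 7) = 0)
Mul(j, Function('w')(0, E)) = Mul(0, 6) = 0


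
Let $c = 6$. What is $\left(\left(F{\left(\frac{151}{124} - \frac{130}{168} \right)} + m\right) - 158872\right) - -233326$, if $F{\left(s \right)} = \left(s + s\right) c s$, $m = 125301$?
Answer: $\frac{28219123669}{141267} \approx 1.9976 \cdot 10^{5}$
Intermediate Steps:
$F{\left(s \right)} = 12 s^{2}$ ($F{\left(s \right)} = \left(s + s\right) 6 s = 2 s 6 s = 12 s s = 12 s^{2}$)
$\left(\left(F{\left(\frac{151}{124} - \frac{130}{168} \right)} + m\right) - 158872\right) - -233326 = \left(\left(12 \left(\frac{151}{124} - \frac{130}{168}\right)^{2} + 125301\right) - 158872\right) - -233326 = \left(\left(12 \left(151 \cdot \frac{1}{124} - \frac{65}{84}\right)^{2} + 125301\right) - 158872\right) + 233326 = \left(\left(12 \left(\frac{151}{124} - \frac{65}{84}\right)^{2} + 125301\right) - 158872\right) + 233326 = \left(\left(12 \left(\frac{289}{651}\right)^{2} + 125301\right) - 158872\right) + 233326 = \left(\left(12 \cdot \frac{83521}{423801} + 125301\right) - 158872\right) + 233326 = \left(\left(\frac{334084}{141267} + 125301\right) - 158872\right) + 233326 = \left(\frac{17701230451}{141267} - 158872\right) + 233326 = - \frac{4742140373}{141267} + 233326 = \frac{28219123669}{141267}$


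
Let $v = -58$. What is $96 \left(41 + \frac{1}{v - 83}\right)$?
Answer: $\frac{184960}{47} \approx 3935.3$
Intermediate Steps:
$96 \left(41 + \frac{1}{v - 83}\right) = 96 \left(41 + \frac{1}{-58 - 83}\right) = 96 \left(41 + \frac{1}{-141}\right) = 96 \left(41 - \frac{1}{141}\right) = 96 \cdot \frac{5780}{141} = \frac{184960}{47}$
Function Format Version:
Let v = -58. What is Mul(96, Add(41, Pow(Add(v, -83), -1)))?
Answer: Rational(184960, 47) ≈ 3935.3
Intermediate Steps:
Mul(96, Add(41, Pow(Add(v, -83), -1))) = Mul(96, Add(41, Pow(Add(-58, -83), -1))) = Mul(96, Add(41, Pow(-141, -1))) = Mul(96, Add(41, Rational(-1, 141))) = Mul(96, Rational(5780, 141)) = Rational(184960, 47)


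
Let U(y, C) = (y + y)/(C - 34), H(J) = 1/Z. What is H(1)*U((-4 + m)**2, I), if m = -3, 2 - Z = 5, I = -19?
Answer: 98/159 ≈ 0.61635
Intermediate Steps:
Z = -3 (Z = 2 - 1*5 = 2 - 5 = -3)
H(J) = -1/3 (H(J) = 1/(-3) = -1/3)
U(y, C) = 2*y/(-34 + C) (U(y, C) = (2*y)/(-34 + C) = 2*y/(-34 + C))
H(1)*U((-4 + m)**2, I) = -2*(-4 - 3)**2/(3*(-34 - 19)) = -2*(-7)**2/(3*(-53)) = -2*49*(-1)/(3*53) = -1/3*(-98/53) = 98/159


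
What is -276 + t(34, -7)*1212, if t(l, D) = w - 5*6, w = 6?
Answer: -29364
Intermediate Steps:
t(l, D) = -24 (t(l, D) = 6 - 5*6 = 6 - 30 = -24)
-276 + t(34, -7)*1212 = -276 - 24*1212 = -276 - 29088 = -29364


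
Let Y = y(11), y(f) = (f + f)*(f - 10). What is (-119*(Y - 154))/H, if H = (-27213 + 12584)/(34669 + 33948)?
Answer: -1077835836/14629 ≈ -73678.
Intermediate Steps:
y(f) = 2*f*(-10 + f) (y(f) = (2*f)*(-10 + f) = 2*f*(-10 + f))
Y = 22 (Y = 2*11*(-10 + 11) = 2*11*1 = 22)
H = -14629/68617 ≈ -0.21320
(-119*(Y - 154))/H = (-119*(22 - 154))/(-14629/68617) = -119*(-132)*(-68617/14629) = 15708*(-68617/14629) = -1077835836/14629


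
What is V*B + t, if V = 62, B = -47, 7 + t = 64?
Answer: -2857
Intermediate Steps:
t = 57 (t = -7 + 64 = 57)
V*B + t = 62*(-47) + 57 = -2914 + 57 = -2857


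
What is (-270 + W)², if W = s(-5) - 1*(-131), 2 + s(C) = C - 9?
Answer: 24025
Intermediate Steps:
s(C) = -11 + C (s(C) = -2 + (C - 9) = -2 + (-9 + C) = -11 + C)
W = 115 (W = (-11 - 5) - 1*(-131) = -16 + 131 = 115)
(-270 + W)² = (-270 + 115)² = (-155)² = 24025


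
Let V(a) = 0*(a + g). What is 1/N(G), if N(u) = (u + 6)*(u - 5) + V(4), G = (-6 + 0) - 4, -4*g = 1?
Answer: 1/60 ≈ 0.016667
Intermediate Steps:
g = -¼ (g = -¼*1 = -¼ ≈ -0.25000)
G = -10 (G = -6 - 4 = -10)
V(a) = 0 (V(a) = 0*(a - ¼) = 0*(-¼ + a) = 0)
N(u) = (-5 + u)*(6 + u) (N(u) = (u + 6)*(u - 5) + 0 = (6 + u)*(-5 + u) + 0 = (-5 + u)*(6 + u) + 0 = (-5 + u)*(6 + u))
1/N(G) = 1/(-30 - 10 + (-10)²) = 1/(-30 - 10 + 100) = 1/60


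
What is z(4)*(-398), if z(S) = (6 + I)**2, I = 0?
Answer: -14328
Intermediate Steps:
z(S) = 36 (z(S) = (6 + 0)**2 = 6**2 = 36)
z(4)*(-398) = 36*(-398) = -14328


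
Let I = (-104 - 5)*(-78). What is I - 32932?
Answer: -24430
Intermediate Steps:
I = 8502 (I = -109*(-78) = 8502)
I - 32932 = 8502 - 32932 = -24430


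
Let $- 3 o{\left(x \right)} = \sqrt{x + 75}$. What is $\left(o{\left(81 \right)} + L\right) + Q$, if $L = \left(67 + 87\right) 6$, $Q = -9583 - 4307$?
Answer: $-12966 - \frac{2 \sqrt{39}}{3} \approx -12970.0$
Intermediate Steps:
$o{\left(x \right)} = - \frac{\sqrt{75 + x}}{3}$ ($o{\left(x \right)} = - \frac{\sqrt{x + 75}}{3} = - \frac{\sqrt{75 + x}}{3}$)
$Q = -13890$ ($Q = -9583 - 4307 = -13890$)
$L = 924$ ($L = 154 \cdot 6 = 924$)
$\left(o{\left(81 \right)} + L\right) + Q = \left(- \frac{\sqrt{75 + 81}}{3} + 924\right) - 13890 = \left(- \frac{\sqrt{156}}{3} + 924\right) - 13890 = \left(- \frac{2 \sqrt{39}}{3} + 924\right) - 13890 = \left(924 - \frac{2 \sqrt{39}}{3}\right) - 13890 = -12966 - \frac{2 \sqrt{39}}{3}$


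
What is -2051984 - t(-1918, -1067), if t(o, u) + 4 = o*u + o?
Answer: -4096568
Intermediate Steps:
t(o, u) = -4 + o + o*u (t(o, u) = -4 + (o*u + o) = -4 + (o + o*u) = -4 + o + o*u)
-2051984 - t(-1918, -1067) = -2051984 - (-4 - 1918 - 1918*(-1067)) = -2051984 - (-4 - 1918 + 2046506) = -2051984 - 1*2044584 = -2051984 - 2044584 = -4096568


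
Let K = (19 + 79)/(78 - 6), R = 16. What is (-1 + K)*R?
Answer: 52/9 ≈ 5.7778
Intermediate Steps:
K = 49/36 (K = 98/72 = 98*(1/72) = 49/36 ≈ 1.3611)
(-1 + K)*R = (-1 + 49/36)*16 = (13/36)*16 = 52/9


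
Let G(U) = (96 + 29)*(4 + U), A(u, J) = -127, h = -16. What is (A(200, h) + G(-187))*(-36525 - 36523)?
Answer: 1680250096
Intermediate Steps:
G(U) = 500 + 125*U (G(U) = 125*(4 + U) = 500 + 125*U)
(A(200, h) + G(-187))*(-36525 - 36523) = (-127 + (500 + 125*(-187)))*(-36525 - 36523) = (-127 + (500 - 23375))*(-73048) = (-127 - 22875)*(-73048) = -23002*(-73048) = 1680250096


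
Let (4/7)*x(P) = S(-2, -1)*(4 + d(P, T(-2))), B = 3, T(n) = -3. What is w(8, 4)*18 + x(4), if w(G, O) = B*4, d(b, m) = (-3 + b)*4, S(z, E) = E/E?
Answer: 230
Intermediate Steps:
S(z, E) = 1
d(b, m) = -12 + 4*b
x(P) = -14 + 7*P (x(P) = 7*(1*(4 + (-12 + 4*P)))/4 = 7*(1*(-8 + 4*P))/4 = 7*(-8 + 4*P)/4 = -14 + 7*P)
w(G, O) = 12 (w(G, O) = 3*4 = 12)
w(8, 4)*18 + x(4) = 12*18 + (-14 + 7*4) = 216 + (-14 + 28) = 216 + 14 = 230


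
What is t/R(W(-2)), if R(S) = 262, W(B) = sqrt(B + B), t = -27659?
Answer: -27659/262 ≈ -105.57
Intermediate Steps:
W(B) = sqrt(2)*sqrt(B) (W(B) = sqrt(2*B) = sqrt(2)*sqrt(B))
t/R(W(-2)) = -27659/262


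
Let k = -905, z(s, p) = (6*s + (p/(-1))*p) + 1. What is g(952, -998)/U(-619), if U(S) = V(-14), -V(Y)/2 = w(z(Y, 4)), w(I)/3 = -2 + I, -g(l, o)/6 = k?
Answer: 905/101 ≈ 8.9604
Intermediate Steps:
z(s, p) = 1 - p² + 6*s (z(s, p) = (6*s + (p*(-1))*p) + 1 = (6*s + (-p)*p) + 1 = (6*s - p²) + 1 = (-p² + 6*s) + 1 = 1 - p² + 6*s)
g(l, o) = 5430 (g(l, o) = -6*(-905) = 5430)
w(I) = -6 + 3*I (w(I) = 3*(-2 + I) = -6 + 3*I)
V(Y) = 102 - 36*Y (V(Y) = -2*(-6 + 3*(1 - 1*4² + 6*Y)) = -2*(-6 + 3*(1 - 1*16 + 6*Y)) = -2*(-6 + 3*(1 - 16 + 6*Y)) = -2*(-6 + 3*(-15 + 6*Y)) = -2*(-6 + (-45 + 18*Y)) = -2*(-51 + 18*Y) = 102 - 36*Y)
U(S) = 606 (U(S) = 102 - 36*(-14) = 102 + 504 = 606)
g(952, -998)/U(-619) = 5430/606 = 5430*(1/606) = 905/101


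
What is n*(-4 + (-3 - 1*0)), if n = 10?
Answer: -70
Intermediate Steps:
n*(-4 + (-3 - 1*0)) = 10*(-4 + (-3 - 1*0)) = 10*(-4 + (-3 + 0)) = 10*(-4 - 3) = 10*(-7) = -70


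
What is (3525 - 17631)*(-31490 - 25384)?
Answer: 802264644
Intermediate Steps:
(3525 - 17631)*(-31490 - 25384) = -14106*(-56874) = 802264644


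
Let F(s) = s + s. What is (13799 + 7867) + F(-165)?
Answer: 21336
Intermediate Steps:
F(s) = 2*s
(13799 + 7867) + F(-165) = (13799 + 7867) + 2*(-165) = 21666 - 330 = 21336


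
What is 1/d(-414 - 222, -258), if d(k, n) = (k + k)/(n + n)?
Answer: 43/106 ≈ 0.40566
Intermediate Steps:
d(k, n) = k/n (d(k, n) = (2*k)/((2*n)) = (2*k)*(1/(2*n)) = k/n)
1/d(-414 - 222, -258) = 1/((-414 - 222)/(-258)) = 1/(-636*(-1/258)) = 1/(106/43) = 43/106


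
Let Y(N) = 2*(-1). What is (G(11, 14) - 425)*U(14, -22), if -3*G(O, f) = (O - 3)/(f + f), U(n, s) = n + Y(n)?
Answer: -35708/7 ≈ -5101.1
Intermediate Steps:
Y(N) = -2
U(n, s) = -2 + n (U(n, s) = n - 2 = -2 + n)
G(O, f) = -(-3 + O)/(6*f) (G(O, f) = -(O - 3)/(3*(f + f)) = -(-3 + O)/(3*(2*f)) = -(-3 + O)*1/(2*f)/3 = -(-3 + O)/(6*f))
(G(11, 14) - 425)*U(14, -22) = ((⅙)*(3 - 1*11)/14 - 425)*(-2 + 14) = ((⅙)*(1/14)*(3 - 11) - 425)*12 = ((⅙)*(1/14)*(-8) - 425)*12 = (-2/21 - 425)*12 = -8927/21*12 = -35708/7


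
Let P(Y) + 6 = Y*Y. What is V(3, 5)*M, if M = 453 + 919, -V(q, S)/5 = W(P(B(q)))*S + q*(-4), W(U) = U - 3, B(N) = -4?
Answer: -157780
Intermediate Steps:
P(Y) = -6 + Y² (P(Y) = -6 + Y*Y = -6 + Y²)
W(U) = -3 + U
V(q, S) = -35*S + 20*q (V(q, S) = -5*((-3 + (-6 + (-4)²))*S + q*(-4)) = -5*((-3 + (-6 + 16))*S - 4*q) = -5*((-3 + 10)*S - 4*q) = -5*(7*S - 4*q) = -5*(-4*q + 7*S) = -35*S + 20*q)
M = 1372
V(3, 5)*M = (-35*5 + 20*3)*1372 = (-175 + 60)*1372 = -115*1372 = -157780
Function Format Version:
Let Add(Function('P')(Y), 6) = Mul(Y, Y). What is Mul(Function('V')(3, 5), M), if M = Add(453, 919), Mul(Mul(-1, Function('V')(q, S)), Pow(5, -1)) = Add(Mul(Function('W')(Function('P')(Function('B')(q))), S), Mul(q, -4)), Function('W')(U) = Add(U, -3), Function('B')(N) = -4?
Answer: -157780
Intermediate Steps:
Function('P')(Y) = Add(-6, Pow(Y, 2)) (Function('P')(Y) = Add(-6, Mul(Y, Y)) = Add(-6, Pow(Y, 2)))
Function('W')(U) = Add(-3, U)
Function('V')(q, S) = Add(Mul(-35, S), Mul(20, q)) (Function('V')(q, S) = Mul(-5, Add(Mul(Add(-3, Add(-6, Pow(-4, 2))), S), Mul(q, -4))) = Mul(-5, Add(Mul(Add(-3, Add(-6, 16)), S), Mul(-4, q))) = Mul(-5, Add(Mul(Add(-3, 10), S), Mul(-4, q))) = Mul(-5, Add(Mul(7, S), Mul(-4, q))) = Mul(-5, Add(Mul(-4, q), Mul(7, S))) = Add(Mul(-35, S), Mul(20, q)))
M = 1372
Mul(Function('V')(3, 5), M) = Mul(Add(Mul(-35, 5), Mul(20, 3)), 1372) = Mul(Add(-175, 60), 1372) = Mul(-115, 1372) = -157780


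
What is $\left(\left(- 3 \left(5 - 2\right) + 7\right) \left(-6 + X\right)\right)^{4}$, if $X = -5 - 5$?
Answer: $1048576$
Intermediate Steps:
$X = -10$ ($X = -5 - 5 = -10$)
$\left(\left(- 3 \left(5 - 2\right) + 7\right) \left(-6 + X\right)\right)^{4} = \left(\left(- 3 \left(5 - 2\right) + 7\right) \left(-6 - 10\right)\right)^{4} = \left(\left(\left(-3\right) 3 + 7\right) \left(-16\right)\right)^{4} = \left(\left(-9 + 7\right) \left(-16\right)\right)^{4} = \left(\left(-2\right) \left(-16\right)\right)^{4} = 32^{4} = 1048576$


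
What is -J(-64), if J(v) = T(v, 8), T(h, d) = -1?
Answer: 1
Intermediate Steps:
J(v) = -1
-J(-64) = -1*(-1) = 1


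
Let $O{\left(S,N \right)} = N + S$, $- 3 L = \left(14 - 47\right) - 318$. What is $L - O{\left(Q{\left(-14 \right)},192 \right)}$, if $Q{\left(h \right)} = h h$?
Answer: $-271$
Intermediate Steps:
$Q{\left(h \right)} = h^{2}$
$L = 117$ ($L = - \frac{\left(14 - 47\right) - 318}{3} = - \frac{-33 - 318}{3} = \left(- \frac{1}{3}\right) \left(-351\right) = 117$)
$L - O{\left(Q{\left(-14 \right)},192 \right)} = 117 - \left(192 + \left(-14\right)^{2}\right) = 117 - \left(192 + 196\right) = 117 - 388 = -271$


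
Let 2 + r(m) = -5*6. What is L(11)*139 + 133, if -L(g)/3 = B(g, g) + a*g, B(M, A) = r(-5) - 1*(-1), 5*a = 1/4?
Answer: 256613/20 ≈ 12831.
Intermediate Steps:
r(m) = -32 (r(m) = -2 - 5*6 = -2 - 30 = -32)
a = 1/20 (a = (⅕)/4 = (⅕)*(¼) = 1/20 ≈ 0.050000)
B(M, A) = -31 (B(M, A) = -32 - 1*(-1) = -32 + 1 = -31)
L(g) = 93 - 3*g/20 (L(g) = -3*(-31 + g/20) = 93 - 3*g/20)
L(11)*139 + 133 = (93 - 3/20*11)*139 + 133 = (93 - 33/20)*139 + 133 = (1827/20)*139 + 133 = 253953/20 + 133 = 256613/20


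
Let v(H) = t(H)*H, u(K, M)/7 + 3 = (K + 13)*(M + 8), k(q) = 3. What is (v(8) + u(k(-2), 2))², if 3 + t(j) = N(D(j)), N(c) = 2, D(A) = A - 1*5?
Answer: 1190281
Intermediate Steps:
D(A) = -5 + A (D(A) = A - 5 = -5 + A)
t(j) = -1 (t(j) = -3 + 2 = -1)
u(K, M) = -21 + 7*(8 + M)*(13 + K) (u(K, M) = -21 + 7*((K + 13)*(M + 8)) = -21 + 7*((13 + K)*(8 + M)) = -21 + 7*((8 + M)*(13 + K)) = -21 + 7*(8 + M)*(13 + K))
v(H) = -H
(v(8) + u(k(-2), 2))² = (-1*8 + (707 + 56*3 + 91*2 + 7*3*2))² = (-8 + (707 + 168 + 182 + 42))² = (-8 + 1099)² = 1091² = 1190281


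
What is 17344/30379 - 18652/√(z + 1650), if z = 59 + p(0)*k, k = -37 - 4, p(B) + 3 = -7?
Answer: 17344/30379 - 18652*√2119/2119 ≈ -404.62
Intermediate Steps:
p(B) = -10 (p(B) = -3 - 7 = -10)
k = -41
z = 469 (z = 59 - 10*(-41) = 59 + 410 = 469)
17344/30379 - 18652/√(z + 1650) = 17344/30379 - 18652/√(469 + 1650) = 17344*(1/30379) - 18652*√2119/2119 = 17344/30379 - 18652*√2119/2119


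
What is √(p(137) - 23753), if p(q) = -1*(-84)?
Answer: I*√23669 ≈ 153.85*I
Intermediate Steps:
p(q) = 84
√(p(137) - 23753) = √(84 - 23753) = √(-23669) = I*√23669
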